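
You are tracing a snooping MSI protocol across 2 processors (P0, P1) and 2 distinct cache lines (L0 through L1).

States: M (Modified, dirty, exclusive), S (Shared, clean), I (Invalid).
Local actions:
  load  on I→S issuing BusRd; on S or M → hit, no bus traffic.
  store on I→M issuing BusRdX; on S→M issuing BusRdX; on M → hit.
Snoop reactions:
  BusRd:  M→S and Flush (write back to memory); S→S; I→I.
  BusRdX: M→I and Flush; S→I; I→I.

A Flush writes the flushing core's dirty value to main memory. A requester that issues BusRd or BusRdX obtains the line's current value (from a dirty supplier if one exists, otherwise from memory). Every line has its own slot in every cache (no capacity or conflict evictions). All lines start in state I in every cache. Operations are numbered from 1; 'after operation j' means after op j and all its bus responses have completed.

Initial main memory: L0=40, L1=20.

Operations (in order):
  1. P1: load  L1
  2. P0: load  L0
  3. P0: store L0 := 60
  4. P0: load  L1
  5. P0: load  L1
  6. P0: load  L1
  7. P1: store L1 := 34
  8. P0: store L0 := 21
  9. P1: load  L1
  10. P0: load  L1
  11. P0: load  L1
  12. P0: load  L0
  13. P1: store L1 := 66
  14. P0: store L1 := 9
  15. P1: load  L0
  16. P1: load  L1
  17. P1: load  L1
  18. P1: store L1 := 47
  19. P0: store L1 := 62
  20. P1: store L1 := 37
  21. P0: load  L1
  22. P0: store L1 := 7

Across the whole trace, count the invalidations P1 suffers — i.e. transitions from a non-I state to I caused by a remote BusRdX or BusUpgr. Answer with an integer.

invalidations = 3

[1] P1: load  L1 | P0:I, P1:S(20) | bus: BusRd
[2] P0: load  L0 | P0:S(40), P1:I | bus: BusRd
[3] P0: store L0 := 60 | P0:M(60), P1:I | bus: BusRdX
[4] P0: load  L1 | P0:S(20), P1:S(20) | bus: BusRd
[5] P0: load  L1 | P0:S(20), P1:S(20) | bus: none
[6] P0: load  L1 | P0:S(20), P1:S(20) | bus: none
[7] P1: store L1 := 34 | P0:I, P1:M(34) | bus: BusRdX
[8] P0: store L0 := 21 | P0:M(21), P1:I | bus: none
[9] P1: load  L1 | P0:I, P1:M(34) | bus: none
[10] P0: load  L1 | P0:S(34), P1:S(34) | bus: BusRd,Flush
[11] P0: load  L1 | P0:S(34), P1:S(34) | bus: none
[12] P0: load  L0 | P0:M(21), P1:I | bus: none
[13] P1: store L1 := 66 | P0:I, P1:M(66) | bus: BusRdX
[14] P0: store L1 := 9 | P0:M(9), P1:I | bus: BusRdX,Flush
[15] P1: load  L0 | P0:S(21), P1:S(21) | bus: BusRd,Flush
[16] P1: load  L1 | P0:S(9), P1:S(9) | bus: BusRd,Flush
[17] P1: load  L1 | P0:S(9), P1:S(9) | bus: none
[18] P1: store L1 := 47 | P0:I, P1:M(47) | bus: BusRdX
[19] P0: store L1 := 62 | P0:M(62), P1:I | bus: BusRdX,Flush
[20] P1: store L1 := 37 | P0:I, P1:M(37) | bus: BusRdX,Flush
[21] P0: load  L1 | P0:S(37), P1:S(37) | bus: BusRd,Flush
[22] P0: store L1 := 7 | P0:M(7), P1:I | bus: BusRdX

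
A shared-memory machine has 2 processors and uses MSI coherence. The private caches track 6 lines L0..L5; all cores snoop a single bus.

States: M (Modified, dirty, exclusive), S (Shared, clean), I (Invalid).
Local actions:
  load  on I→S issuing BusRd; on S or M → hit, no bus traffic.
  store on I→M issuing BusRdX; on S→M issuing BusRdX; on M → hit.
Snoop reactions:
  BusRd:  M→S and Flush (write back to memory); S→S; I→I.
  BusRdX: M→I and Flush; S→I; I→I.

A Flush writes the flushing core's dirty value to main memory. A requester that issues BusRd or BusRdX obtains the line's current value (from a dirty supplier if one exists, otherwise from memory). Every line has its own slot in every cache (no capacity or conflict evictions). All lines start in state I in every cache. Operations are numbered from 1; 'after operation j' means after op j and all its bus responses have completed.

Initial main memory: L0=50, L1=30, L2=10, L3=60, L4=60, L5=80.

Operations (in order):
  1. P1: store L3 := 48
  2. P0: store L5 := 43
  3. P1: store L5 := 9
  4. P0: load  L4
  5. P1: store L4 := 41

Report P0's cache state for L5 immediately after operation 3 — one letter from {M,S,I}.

[1] P1: store L3 := 48 | P0:I, P1:M(48) | bus: BusRdX
[2] P0: store L5 := 43 | P0:M(43), P1:I | bus: BusRdX
[3] P1: store L5 := 9 | P0:I, P1:M(9) | bus: BusRdX,Flush
[4] P0: load  L4 | P0:S(60), P1:I | bus: BusRd
[5] P1: store L4 := 41 | P0:I, P1:M(41) | bus: BusRdX

state = I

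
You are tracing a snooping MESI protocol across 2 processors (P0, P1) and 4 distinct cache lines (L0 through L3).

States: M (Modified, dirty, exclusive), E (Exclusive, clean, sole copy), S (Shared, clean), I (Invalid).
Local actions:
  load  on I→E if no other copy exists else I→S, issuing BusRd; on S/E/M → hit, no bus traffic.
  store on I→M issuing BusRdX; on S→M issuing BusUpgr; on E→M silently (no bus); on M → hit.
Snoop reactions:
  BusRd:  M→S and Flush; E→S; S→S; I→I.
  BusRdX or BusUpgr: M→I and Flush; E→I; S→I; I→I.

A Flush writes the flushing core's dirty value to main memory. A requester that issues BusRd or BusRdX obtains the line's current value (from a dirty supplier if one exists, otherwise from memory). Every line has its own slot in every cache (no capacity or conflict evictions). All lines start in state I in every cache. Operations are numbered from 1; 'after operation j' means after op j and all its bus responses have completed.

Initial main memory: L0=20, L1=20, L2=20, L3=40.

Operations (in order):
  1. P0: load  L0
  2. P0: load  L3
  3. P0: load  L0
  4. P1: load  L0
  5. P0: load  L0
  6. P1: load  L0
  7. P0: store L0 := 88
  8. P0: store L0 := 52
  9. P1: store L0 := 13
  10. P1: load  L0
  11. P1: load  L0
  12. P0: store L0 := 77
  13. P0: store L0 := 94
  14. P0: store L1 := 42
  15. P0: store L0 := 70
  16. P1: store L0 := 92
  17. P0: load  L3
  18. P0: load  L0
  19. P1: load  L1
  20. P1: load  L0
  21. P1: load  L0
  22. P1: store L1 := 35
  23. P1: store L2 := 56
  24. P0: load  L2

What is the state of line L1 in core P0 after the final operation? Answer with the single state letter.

state = I

step 1: P0: load  L0  ⟶  EI  (L0)  txn=BusRd  M[L0]=20
step 2: P0: load  L3  ⟶  EI  (L3)  txn=BusRd  M[L3]=40
step 3: P0: load  L0  ⟶  EI  (L0)  txn=∅  M[L0]=20
step 4: P1: load  L0  ⟶  SS  (L0)  txn=BusRd  M[L0]=20
step 5: P0: load  L0  ⟶  SS  (L0)  txn=∅  M[L0]=20
step 6: P1: load  L0  ⟶  SS  (L0)  txn=∅  M[L0]=20
step 7: P0: store L0 := 88  ⟶  MI  (L0)  txn=BusUpgr  M[L0]=20
step 8: P0: store L0 := 52  ⟶  MI  (L0)  txn=∅  M[L0]=20
step 9: P1: store L0 := 13  ⟶  IM  (L0)  txn=BusRdX+Flush  M[L0]=52
step 10: P1: load  L0  ⟶  IM  (L0)  txn=∅  M[L0]=52
step 11: P1: load  L0  ⟶  IM  (L0)  txn=∅  M[L0]=52
step 12: P0: store L0 := 77  ⟶  MI  (L0)  txn=BusRdX+Flush  M[L0]=13
step 13: P0: store L0 := 94  ⟶  MI  (L0)  txn=∅  M[L0]=13
step 14: P0: store L1 := 42  ⟶  MI  (L1)  txn=BusRdX  M[L1]=20
step 15: P0: store L0 := 70  ⟶  MI  (L0)  txn=∅  M[L0]=13
step 16: P1: store L0 := 92  ⟶  IM  (L0)  txn=BusRdX+Flush  M[L0]=70
step 17: P0: load  L3  ⟶  EI  (L3)  txn=∅  M[L3]=40
step 18: P0: load  L0  ⟶  SS  (L0)  txn=BusRd+Flush  M[L0]=92
step 19: P1: load  L1  ⟶  SS  (L1)  txn=BusRd+Flush  M[L1]=42
step 20: P1: load  L0  ⟶  SS  (L0)  txn=∅  M[L0]=92
step 21: P1: load  L0  ⟶  SS  (L0)  txn=∅  M[L0]=92
step 22: P1: store L1 := 35  ⟶  IM  (L1)  txn=BusUpgr  M[L1]=42
step 23: P1: store L2 := 56  ⟶  IM  (L2)  txn=BusRdX  M[L2]=20
step 24: P0: load  L2  ⟶  SS  (L2)  txn=BusRd+Flush  M[L2]=56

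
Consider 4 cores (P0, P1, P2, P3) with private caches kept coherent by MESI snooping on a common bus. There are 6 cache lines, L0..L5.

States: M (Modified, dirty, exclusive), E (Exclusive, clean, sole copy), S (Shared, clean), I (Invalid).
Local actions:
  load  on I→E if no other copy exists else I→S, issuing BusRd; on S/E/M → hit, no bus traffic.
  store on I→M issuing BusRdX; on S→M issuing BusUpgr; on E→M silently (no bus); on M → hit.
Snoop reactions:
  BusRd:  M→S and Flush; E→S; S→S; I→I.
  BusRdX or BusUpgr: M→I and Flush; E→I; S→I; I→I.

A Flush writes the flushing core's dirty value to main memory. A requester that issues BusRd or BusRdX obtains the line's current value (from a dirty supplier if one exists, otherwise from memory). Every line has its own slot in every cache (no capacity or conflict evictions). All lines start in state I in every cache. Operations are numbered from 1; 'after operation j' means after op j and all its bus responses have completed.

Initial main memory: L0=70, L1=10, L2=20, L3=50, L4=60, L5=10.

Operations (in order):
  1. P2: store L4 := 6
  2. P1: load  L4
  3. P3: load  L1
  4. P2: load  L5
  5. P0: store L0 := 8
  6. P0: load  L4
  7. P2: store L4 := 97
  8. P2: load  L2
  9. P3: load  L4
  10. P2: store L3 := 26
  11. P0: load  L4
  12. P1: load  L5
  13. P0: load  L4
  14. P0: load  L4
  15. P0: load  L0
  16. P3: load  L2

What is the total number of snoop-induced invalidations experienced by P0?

invalidations = 1

step 1: P2: store L4 := 6  ⟶  IIMI  (L4)  txn=BusRdX  M[L4]=60
step 2: P1: load  L4  ⟶  ISSI  (L4)  txn=BusRd+Flush  M[L4]=6
step 3: P3: load  L1  ⟶  IIIE  (L1)  txn=BusRd  M[L1]=10
step 4: P2: load  L5  ⟶  IIEI  (L5)  txn=BusRd  M[L5]=10
step 5: P0: store L0 := 8  ⟶  MIII  (L0)  txn=BusRdX  M[L0]=70
step 6: P0: load  L4  ⟶  SSSI  (L4)  txn=BusRd  M[L4]=6
step 7: P2: store L4 := 97  ⟶  IIMI  (L4)  txn=BusUpgr  M[L4]=6
step 8: P2: load  L2  ⟶  IIEI  (L2)  txn=BusRd  M[L2]=20
step 9: P3: load  L4  ⟶  IISS  (L4)  txn=BusRd+Flush  M[L4]=97
step 10: P2: store L3 := 26  ⟶  IIMI  (L3)  txn=BusRdX  M[L3]=50
step 11: P0: load  L4  ⟶  SISS  (L4)  txn=BusRd  M[L4]=97
step 12: P1: load  L5  ⟶  ISSI  (L5)  txn=BusRd  M[L5]=10
step 13: P0: load  L4  ⟶  SISS  (L4)  txn=∅  M[L4]=97
step 14: P0: load  L4  ⟶  SISS  (L4)  txn=∅  M[L4]=97
step 15: P0: load  L0  ⟶  MIII  (L0)  txn=∅  M[L0]=70
step 16: P3: load  L2  ⟶  IISS  (L2)  txn=BusRd  M[L2]=20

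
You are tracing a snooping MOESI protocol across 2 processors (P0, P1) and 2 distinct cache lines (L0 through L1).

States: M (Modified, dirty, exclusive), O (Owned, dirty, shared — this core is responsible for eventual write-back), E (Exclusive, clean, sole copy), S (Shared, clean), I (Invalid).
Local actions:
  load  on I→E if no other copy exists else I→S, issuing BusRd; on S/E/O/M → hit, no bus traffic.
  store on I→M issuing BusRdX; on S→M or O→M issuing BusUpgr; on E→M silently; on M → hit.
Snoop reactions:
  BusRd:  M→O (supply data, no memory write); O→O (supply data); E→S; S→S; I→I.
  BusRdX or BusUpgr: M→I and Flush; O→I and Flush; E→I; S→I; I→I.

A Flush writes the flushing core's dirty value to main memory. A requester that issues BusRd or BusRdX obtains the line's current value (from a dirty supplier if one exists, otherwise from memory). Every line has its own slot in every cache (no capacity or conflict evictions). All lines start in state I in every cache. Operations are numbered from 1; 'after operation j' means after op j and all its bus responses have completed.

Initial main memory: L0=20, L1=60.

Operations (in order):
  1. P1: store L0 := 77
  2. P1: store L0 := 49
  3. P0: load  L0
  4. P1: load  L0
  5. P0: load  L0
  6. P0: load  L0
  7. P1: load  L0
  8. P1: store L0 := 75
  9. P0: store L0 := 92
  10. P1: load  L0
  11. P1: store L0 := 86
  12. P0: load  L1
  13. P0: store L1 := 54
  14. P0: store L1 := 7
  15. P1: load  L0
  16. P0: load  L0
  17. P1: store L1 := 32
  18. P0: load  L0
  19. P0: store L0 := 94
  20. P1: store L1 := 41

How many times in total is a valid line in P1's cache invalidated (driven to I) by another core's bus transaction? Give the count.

[1] P1: store L0 := 77 | P0:I, P1:M(77) | bus: BusRdX
[2] P1: store L0 := 49 | P0:I, P1:M(49) | bus: none
[3] P0: load  L0 | P0:S(49), P1:O(49) | bus: BusRd
[4] P1: load  L0 | P0:S(49), P1:O(49) | bus: none
[5] P0: load  L0 | P0:S(49), P1:O(49) | bus: none
[6] P0: load  L0 | P0:S(49), P1:O(49) | bus: none
[7] P1: load  L0 | P0:S(49), P1:O(49) | bus: none
[8] P1: store L0 := 75 | P0:I, P1:M(75) | bus: BusUpgr
[9] P0: store L0 := 92 | P0:M(92), P1:I | bus: BusRdX,Flush
[10] P1: load  L0 | P0:O(92), P1:S(92) | bus: BusRd
[11] P1: store L0 := 86 | P0:I, P1:M(86) | bus: BusUpgr,Flush
[12] P0: load  L1 | P0:E(60), P1:I | bus: BusRd
[13] P0: store L1 := 54 | P0:M(54), P1:I | bus: none
[14] P0: store L1 := 7 | P0:M(7), P1:I | bus: none
[15] P1: load  L0 | P0:I, P1:M(86) | bus: none
[16] P0: load  L0 | P0:S(86), P1:O(86) | bus: BusRd
[17] P1: store L1 := 32 | P0:I, P1:M(32) | bus: BusRdX,Flush
[18] P0: load  L0 | P0:S(86), P1:O(86) | bus: none
[19] P0: store L0 := 94 | P0:M(94), P1:I | bus: BusUpgr,Flush
[20] P1: store L1 := 41 | P0:I, P1:M(41) | bus: none

invalidations = 2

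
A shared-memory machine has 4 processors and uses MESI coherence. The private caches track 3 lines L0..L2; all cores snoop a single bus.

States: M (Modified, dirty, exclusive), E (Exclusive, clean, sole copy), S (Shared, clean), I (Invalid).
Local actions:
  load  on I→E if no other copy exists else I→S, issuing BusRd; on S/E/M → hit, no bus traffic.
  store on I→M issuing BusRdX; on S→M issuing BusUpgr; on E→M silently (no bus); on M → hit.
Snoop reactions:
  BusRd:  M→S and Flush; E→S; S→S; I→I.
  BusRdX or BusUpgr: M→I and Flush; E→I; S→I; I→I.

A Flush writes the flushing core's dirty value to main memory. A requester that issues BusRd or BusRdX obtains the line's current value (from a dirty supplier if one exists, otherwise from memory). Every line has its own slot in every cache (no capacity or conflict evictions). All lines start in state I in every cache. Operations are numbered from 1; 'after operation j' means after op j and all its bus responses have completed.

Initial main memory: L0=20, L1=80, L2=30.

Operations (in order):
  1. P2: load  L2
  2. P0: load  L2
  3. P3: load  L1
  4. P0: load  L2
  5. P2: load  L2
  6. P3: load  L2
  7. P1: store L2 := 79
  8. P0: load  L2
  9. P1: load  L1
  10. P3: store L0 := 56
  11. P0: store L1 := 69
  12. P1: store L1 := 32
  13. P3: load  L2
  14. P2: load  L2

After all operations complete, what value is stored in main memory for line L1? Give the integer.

[1] P2: load  L2 | P0:I, P1:I, P2:E(30), P3:I | bus: BusRd
[2] P0: load  L2 | P0:S(30), P1:I, P2:S(30), P3:I | bus: BusRd
[3] P3: load  L1 | P0:I, P1:I, P2:I, P3:E(80) | bus: BusRd
[4] P0: load  L2 | P0:S(30), P1:I, P2:S(30), P3:I | bus: none
[5] P2: load  L2 | P0:S(30), P1:I, P2:S(30), P3:I | bus: none
[6] P3: load  L2 | P0:S(30), P1:I, P2:S(30), P3:S(30) | bus: BusRd
[7] P1: store L2 := 79 | P0:I, P1:M(79), P2:I, P3:I | bus: BusRdX
[8] P0: load  L2 | P0:S(79), P1:S(79), P2:I, P3:I | bus: BusRd,Flush
[9] P1: load  L1 | P0:I, P1:S(80), P2:I, P3:S(80) | bus: BusRd
[10] P3: store L0 := 56 | P0:I, P1:I, P2:I, P3:M(56) | bus: BusRdX
[11] P0: store L1 := 69 | P0:M(69), P1:I, P2:I, P3:I | bus: BusRdX
[12] P1: store L1 := 32 | P0:I, P1:M(32), P2:I, P3:I | bus: BusRdX,Flush
[13] P3: load  L2 | P0:S(79), P1:S(79), P2:I, P3:S(79) | bus: BusRd
[14] P2: load  L2 | P0:S(79), P1:S(79), P2:S(79), P3:S(79) | bus: BusRd

memory[L1] = 69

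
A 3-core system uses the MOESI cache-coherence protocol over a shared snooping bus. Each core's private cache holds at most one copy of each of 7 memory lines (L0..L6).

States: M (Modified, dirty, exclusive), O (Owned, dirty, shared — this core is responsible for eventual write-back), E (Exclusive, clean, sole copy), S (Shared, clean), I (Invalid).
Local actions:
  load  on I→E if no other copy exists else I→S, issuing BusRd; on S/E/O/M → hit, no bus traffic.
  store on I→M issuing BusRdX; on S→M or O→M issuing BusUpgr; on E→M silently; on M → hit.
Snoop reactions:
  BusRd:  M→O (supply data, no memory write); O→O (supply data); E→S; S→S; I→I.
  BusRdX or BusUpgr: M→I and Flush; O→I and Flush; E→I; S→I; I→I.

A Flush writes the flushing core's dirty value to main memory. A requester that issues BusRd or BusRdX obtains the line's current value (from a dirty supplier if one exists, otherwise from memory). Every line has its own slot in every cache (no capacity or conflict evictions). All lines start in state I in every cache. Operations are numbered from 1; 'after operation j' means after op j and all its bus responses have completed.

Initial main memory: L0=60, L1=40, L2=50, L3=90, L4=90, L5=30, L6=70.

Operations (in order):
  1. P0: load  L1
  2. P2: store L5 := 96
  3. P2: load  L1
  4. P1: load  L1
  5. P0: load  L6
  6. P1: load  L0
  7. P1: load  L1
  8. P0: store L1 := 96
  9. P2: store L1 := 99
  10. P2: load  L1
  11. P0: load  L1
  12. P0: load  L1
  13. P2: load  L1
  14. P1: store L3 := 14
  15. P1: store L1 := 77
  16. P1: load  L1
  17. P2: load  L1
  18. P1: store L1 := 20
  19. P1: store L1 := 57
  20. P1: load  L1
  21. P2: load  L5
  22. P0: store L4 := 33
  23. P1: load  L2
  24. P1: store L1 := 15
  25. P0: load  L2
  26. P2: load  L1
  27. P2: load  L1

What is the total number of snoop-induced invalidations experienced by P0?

  op1 P0: load  L1 → E/I/I on L1; bus BusRd; mem=40
  op2 P2: store L5 := 96 → I/I/M on L5; bus BusRdX; mem=30
  op3 P2: load  L1 → S/I/S on L1; bus BusRd; mem=40
  op4 P1: load  L1 → S/S/S on L1; bus BusRd; mem=40
  op5 P0: load  L6 → E/I/I on L6; bus BusRd; mem=70
  op6 P1: load  L0 → I/E/I on L0; bus BusRd; mem=60
  op7 P1: load  L1 → S/S/S on L1; bus (none); mem=40
  op8 P0: store L1 := 96 → M/I/I on L1; bus BusUpgr; mem=40
  op9 P2: store L1 := 99 → I/I/M on L1; bus BusRdX Flush; mem=96
  op10 P2: load  L1 → I/I/M on L1; bus (none); mem=96
  op11 P0: load  L1 → S/I/O on L1; bus BusRd; mem=96
  op12 P0: load  L1 → S/I/O on L1; bus (none); mem=96
  op13 P2: load  L1 → S/I/O on L1; bus (none); mem=96
  op14 P1: store L3 := 14 → I/M/I on L3; bus BusRdX; mem=90
  op15 P1: store L1 := 77 → I/M/I on L1; bus BusRdX Flush; mem=99
  op16 P1: load  L1 → I/M/I on L1; bus (none); mem=99
  op17 P2: load  L1 → I/O/S on L1; bus BusRd; mem=99
  op18 P1: store L1 := 20 → I/M/I on L1; bus BusUpgr; mem=99
  op19 P1: store L1 := 57 → I/M/I on L1; bus (none); mem=99
  op20 P1: load  L1 → I/M/I on L1; bus (none); mem=99
  op21 P2: load  L5 → I/I/M on L5; bus (none); mem=30
  op22 P0: store L4 := 33 → M/I/I on L4; bus BusRdX; mem=90
  op23 P1: load  L2 → I/E/I on L2; bus BusRd; mem=50
  op24 P1: store L1 := 15 → I/M/I on L1; bus (none); mem=99
  op25 P0: load  L2 → S/S/I on L2; bus BusRd; mem=50
  op26 P2: load  L1 → I/O/S on L1; bus BusRd; mem=99
  op27 P2: load  L1 → I/O/S on L1; bus (none); mem=99

invalidations = 2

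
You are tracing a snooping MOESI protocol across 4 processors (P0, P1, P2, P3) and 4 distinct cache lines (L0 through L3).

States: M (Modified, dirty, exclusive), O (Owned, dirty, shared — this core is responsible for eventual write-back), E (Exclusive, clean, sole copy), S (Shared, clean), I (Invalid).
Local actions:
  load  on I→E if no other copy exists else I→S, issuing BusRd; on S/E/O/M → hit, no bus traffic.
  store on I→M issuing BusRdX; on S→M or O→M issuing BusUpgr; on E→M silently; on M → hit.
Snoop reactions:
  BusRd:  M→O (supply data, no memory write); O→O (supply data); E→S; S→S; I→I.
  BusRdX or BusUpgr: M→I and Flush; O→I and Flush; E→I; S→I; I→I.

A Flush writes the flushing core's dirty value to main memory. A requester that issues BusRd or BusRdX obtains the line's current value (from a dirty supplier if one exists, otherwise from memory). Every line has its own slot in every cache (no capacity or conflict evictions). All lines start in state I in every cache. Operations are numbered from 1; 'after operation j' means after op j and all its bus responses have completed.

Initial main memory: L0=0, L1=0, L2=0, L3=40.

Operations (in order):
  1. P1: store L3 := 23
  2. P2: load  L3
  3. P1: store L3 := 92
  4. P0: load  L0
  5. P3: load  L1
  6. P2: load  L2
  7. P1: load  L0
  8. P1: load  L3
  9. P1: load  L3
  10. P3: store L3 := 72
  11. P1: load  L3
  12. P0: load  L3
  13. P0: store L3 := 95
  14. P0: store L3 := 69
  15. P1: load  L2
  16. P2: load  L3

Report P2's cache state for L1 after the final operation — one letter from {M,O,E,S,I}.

  op1 P1: store L3 := 23 → I/M/I/I on L3; bus BusRdX; mem=40
  op2 P2: load  L3 → I/O/S/I on L3; bus BusRd; mem=40
  op3 P1: store L3 := 92 → I/M/I/I on L3; bus BusUpgr; mem=40
  op4 P0: load  L0 → E/I/I/I on L0; bus BusRd; mem=0
  op5 P3: load  L1 → I/I/I/E on L1; bus BusRd; mem=0
  op6 P2: load  L2 → I/I/E/I on L2; bus BusRd; mem=0
  op7 P1: load  L0 → S/S/I/I on L0; bus BusRd; mem=0
  op8 P1: load  L3 → I/M/I/I on L3; bus (none); mem=40
  op9 P1: load  L3 → I/M/I/I on L3; bus (none); mem=40
  op10 P3: store L3 := 72 → I/I/I/M on L3; bus BusRdX Flush; mem=92
  op11 P1: load  L3 → I/S/I/O on L3; bus BusRd; mem=92
  op12 P0: load  L3 → S/S/I/O on L3; bus BusRd; mem=92
  op13 P0: store L3 := 95 → M/I/I/I on L3; bus BusUpgr Flush; mem=72
  op14 P0: store L3 := 69 → M/I/I/I on L3; bus (none); mem=72
  op15 P1: load  L2 → I/S/S/I on L2; bus BusRd; mem=0
  op16 P2: load  L3 → O/I/S/I on L3; bus BusRd; mem=72

state = I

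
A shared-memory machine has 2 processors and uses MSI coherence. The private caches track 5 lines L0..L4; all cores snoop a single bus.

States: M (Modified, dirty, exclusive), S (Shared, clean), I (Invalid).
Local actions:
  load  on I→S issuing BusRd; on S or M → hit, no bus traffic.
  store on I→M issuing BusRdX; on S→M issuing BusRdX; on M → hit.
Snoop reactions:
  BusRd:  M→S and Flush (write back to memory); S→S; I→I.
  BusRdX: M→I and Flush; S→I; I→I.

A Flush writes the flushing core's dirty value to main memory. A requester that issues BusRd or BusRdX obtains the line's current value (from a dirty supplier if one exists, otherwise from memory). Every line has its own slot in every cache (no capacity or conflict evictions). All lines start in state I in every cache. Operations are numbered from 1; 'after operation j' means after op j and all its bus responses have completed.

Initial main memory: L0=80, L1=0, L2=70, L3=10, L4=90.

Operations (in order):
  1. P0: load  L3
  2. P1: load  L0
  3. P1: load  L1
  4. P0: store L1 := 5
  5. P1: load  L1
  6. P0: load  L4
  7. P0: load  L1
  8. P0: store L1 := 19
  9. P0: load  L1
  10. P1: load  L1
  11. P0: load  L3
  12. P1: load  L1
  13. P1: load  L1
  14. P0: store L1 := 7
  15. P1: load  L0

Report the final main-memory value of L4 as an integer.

1. P0: load  L3  bus=[BusRd]  L3: P0=S P1=I  mem[L3]=10
2. P1: load  L0  bus=[BusRd]  L0: P0=I P1=S  mem[L0]=80
3. P1: load  L1  bus=[BusRd]  L1: P0=I P1=S  mem[L1]=0
4. P0: store L1 := 5  bus=[BusRdX]  L1: P0=M P1=I  mem[L1]=0
5. P1: load  L1  bus=[BusRd,Flush]  L1: P0=S P1=S  mem[L1]=5
6. P0: load  L4  bus=[BusRd]  L4: P0=S P1=I  mem[L4]=90
7. P0: load  L1  bus=[-]  L1: P0=S P1=S  mem[L1]=5
8. P0: store L1 := 19  bus=[BusRdX]  L1: P0=M P1=I  mem[L1]=5
9. P0: load  L1  bus=[-]  L1: P0=M P1=I  mem[L1]=5
10. P1: load  L1  bus=[BusRd,Flush]  L1: P0=S P1=S  mem[L1]=19
11. P0: load  L3  bus=[-]  L3: P0=S P1=I  mem[L3]=10
12. P1: load  L1  bus=[-]  L1: P0=S P1=S  mem[L1]=19
13. P1: load  L1  bus=[-]  L1: P0=S P1=S  mem[L1]=19
14. P0: store L1 := 7  bus=[BusRdX]  L1: P0=M P1=I  mem[L1]=19
15. P1: load  L0  bus=[-]  L0: P0=I P1=S  mem[L0]=80

memory[L4] = 90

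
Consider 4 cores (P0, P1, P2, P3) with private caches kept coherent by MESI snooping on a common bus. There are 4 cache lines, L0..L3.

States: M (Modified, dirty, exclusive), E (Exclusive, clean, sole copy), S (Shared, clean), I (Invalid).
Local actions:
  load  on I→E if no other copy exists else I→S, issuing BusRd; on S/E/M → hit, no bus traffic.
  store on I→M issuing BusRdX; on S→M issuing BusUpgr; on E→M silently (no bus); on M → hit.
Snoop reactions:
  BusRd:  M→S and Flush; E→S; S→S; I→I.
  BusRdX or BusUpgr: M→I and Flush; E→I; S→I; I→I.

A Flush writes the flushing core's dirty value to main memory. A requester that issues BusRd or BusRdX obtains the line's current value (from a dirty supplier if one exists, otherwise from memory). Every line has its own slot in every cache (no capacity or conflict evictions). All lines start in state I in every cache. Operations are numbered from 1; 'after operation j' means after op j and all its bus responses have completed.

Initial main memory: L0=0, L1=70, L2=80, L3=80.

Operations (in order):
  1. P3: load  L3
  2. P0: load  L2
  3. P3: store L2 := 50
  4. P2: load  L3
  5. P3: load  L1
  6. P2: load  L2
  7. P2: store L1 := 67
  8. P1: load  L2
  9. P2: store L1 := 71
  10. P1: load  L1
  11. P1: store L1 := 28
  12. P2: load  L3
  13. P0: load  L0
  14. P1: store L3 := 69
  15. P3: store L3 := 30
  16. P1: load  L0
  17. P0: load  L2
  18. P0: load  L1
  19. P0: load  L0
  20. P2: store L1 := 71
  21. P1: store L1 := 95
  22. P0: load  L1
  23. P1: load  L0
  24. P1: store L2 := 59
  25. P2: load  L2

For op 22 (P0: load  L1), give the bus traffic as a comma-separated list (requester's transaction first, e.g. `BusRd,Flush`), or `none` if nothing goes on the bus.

[1] P3: load  L3 | P0:I, P1:I, P2:I, P3:E(80) | bus: BusRd
[2] P0: load  L2 | P0:E(80), P1:I, P2:I, P3:I | bus: BusRd
[3] P3: store L2 := 50 | P0:I, P1:I, P2:I, P3:M(50) | bus: BusRdX
[4] P2: load  L3 | P0:I, P1:I, P2:S(80), P3:S(80) | bus: BusRd
[5] P3: load  L1 | P0:I, P1:I, P2:I, P3:E(70) | bus: BusRd
[6] P2: load  L2 | P0:I, P1:I, P2:S(50), P3:S(50) | bus: BusRd,Flush
[7] P2: store L1 := 67 | P0:I, P1:I, P2:M(67), P3:I | bus: BusRdX
[8] P1: load  L2 | P0:I, P1:S(50), P2:S(50), P3:S(50) | bus: BusRd
[9] P2: store L1 := 71 | P0:I, P1:I, P2:M(71), P3:I | bus: none
[10] P1: load  L1 | P0:I, P1:S(71), P2:S(71), P3:I | bus: BusRd,Flush
[11] P1: store L1 := 28 | P0:I, P1:M(28), P2:I, P3:I | bus: BusUpgr
[12] P2: load  L3 | P0:I, P1:I, P2:S(80), P3:S(80) | bus: none
[13] P0: load  L0 | P0:E(0), P1:I, P2:I, P3:I | bus: BusRd
[14] P1: store L3 := 69 | P0:I, P1:M(69), P2:I, P3:I | bus: BusRdX
[15] P3: store L3 := 30 | P0:I, P1:I, P2:I, P3:M(30) | bus: BusRdX,Flush
[16] P1: load  L0 | P0:S(0), P1:S(0), P2:I, P3:I | bus: BusRd
[17] P0: load  L2 | P0:S(50), P1:S(50), P2:S(50), P3:S(50) | bus: BusRd
[18] P0: load  L1 | P0:S(28), P1:S(28), P2:I, P3:I | bus: BusRd,Flush
[19] P0: load  L0 | P0:S(0), P1:S(0), P2:I, P3:I | bus: none
[20] P2: store L1 := 71 | P0:I, P1:I, P2:M(71), P3:I | bus: BusRdX
[21] P1: store L1 := 95 | P0:I, P1:M(95), P2:I, P3:I | bus: BusRdX,Flush
[22] P0: load  L1 | P0:S(95), P1:S(95), P2:I, P3:I | bus: BusRd,Flush
[23] P1: load  L0 | P0:S(0), P1:S(0), P2:I, P3:I | bus: none
[24] P1: store L2 := 59 | P0:I, P1:M(59), P2:I, P3:I | bus: BusUpgr
[25] P2: load  L2 | P0:I, P1:S(59), P2:S(59), P3:I | bus: BusRd,Flush

bus = BusRd,Flush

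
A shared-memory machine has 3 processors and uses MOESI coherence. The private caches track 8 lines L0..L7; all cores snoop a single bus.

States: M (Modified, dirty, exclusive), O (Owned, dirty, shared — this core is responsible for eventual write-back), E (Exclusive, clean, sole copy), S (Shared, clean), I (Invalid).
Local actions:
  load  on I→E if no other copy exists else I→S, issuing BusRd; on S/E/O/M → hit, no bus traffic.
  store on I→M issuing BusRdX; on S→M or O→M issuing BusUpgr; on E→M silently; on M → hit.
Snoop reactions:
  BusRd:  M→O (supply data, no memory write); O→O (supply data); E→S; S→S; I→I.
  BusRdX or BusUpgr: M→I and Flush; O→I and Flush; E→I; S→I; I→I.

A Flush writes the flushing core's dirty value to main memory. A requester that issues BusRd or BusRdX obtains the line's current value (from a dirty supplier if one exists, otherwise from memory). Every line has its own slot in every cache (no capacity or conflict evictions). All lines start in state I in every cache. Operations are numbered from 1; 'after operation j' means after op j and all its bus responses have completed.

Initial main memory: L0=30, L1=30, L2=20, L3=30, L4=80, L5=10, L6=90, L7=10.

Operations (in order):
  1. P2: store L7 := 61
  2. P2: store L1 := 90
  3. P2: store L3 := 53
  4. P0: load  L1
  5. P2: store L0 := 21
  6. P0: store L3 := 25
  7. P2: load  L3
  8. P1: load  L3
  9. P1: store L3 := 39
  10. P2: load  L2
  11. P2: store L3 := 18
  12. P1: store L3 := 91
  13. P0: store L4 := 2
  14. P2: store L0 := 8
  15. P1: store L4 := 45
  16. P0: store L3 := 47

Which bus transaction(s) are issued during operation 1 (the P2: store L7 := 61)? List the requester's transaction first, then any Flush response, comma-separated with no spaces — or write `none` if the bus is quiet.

bus = BusRdX

1. P2: store L7 := 61  bus=[BusRdX]  L7: P0=I P1=I P2=M  mem[L7]=10
2. P2: store L1 := 90  bus=[BusRdX]  L1: P0=I P1=I P2=M  mem[L1]=30
3. P2: store L3 := 53  bus=[BusRdX]  L3: P0=I P1=I P2=M  mem[L3]=30
4. P0: load  L1  bus=[BusRd]  L1: P0=S P1=I P2=O  mem[L1]=30
5. P2: store L0 := 21  bus=[BusRdX]  L0: P0=I P1=I P2=M  mem[L0]=30
6. P0: store L3 := 25  bus=[BusRdX,Flush]  L3: P0=M P1=I P2=I  mem[L3]=53
7. P2: load  L3  bus=[BusRd]  L3: P0=O P1=I P2=S  mem[L3]=53
8. P1: load  L3  bus=[BusRd]  L3: P0=O P1=S P2=S  mem[L3]=53
9. P1: store L3 := 39  bus=[BusUpgr,Flush]  L3: P0=I P1=M P2=I  mem[L3]=25
10. P2: load  L2  bus=[BusRd]  L2: P0=I P1=I P2=E  mem[L2]=20
11. P2: store L3 := 18  bus=[BusRdX,Flush]  L3: P0=I P1=I P2=M  mem[L3]=39
12. P1: store L3 := 91  bus=[BusRdX,Flush]  L3: P0=I P1=M P2=I  mem[L3]=18
13. P0: store L4 := 2  bus=[BusRdX]  L4: P0=M P1=I P2=I  mem[L4]=80
14. P2: store L0 := 8  bus=[-]  L0: P0=I P1=I P2=M  mem[L0]=30
15. P1: store L4 := 45  bus=[BusRdX,Flush]  L4: P0=I P1=M P2=I  mem[L4]=2
16. P0: store L3 := 47  bus=[BusRdX,Flush]  L3: P0=M P1=I P2=I  mem[L3]=91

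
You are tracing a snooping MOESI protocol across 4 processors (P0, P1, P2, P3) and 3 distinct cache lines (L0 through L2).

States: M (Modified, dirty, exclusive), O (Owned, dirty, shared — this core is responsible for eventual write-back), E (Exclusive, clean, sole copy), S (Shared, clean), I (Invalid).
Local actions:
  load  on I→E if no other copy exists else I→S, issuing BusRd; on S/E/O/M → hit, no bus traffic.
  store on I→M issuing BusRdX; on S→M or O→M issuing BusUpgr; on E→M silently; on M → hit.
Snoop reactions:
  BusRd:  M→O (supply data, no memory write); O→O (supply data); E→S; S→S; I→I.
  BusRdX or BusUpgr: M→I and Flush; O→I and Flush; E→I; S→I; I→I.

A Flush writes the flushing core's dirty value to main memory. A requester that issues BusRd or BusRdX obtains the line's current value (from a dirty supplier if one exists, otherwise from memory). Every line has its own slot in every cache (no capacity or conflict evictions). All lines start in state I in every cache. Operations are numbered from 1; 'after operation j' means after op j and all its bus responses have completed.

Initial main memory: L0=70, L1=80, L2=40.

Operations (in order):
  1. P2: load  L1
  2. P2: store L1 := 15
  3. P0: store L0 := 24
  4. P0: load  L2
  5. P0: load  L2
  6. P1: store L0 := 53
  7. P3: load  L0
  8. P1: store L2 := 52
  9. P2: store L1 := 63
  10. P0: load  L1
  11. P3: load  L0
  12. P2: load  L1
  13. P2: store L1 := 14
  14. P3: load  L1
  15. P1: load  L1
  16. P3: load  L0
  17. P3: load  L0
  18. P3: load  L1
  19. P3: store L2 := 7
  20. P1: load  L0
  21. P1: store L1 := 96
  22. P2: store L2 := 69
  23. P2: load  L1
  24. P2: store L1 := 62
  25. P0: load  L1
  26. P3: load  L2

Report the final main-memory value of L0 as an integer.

memory[L0] = 24

step 1: P2: load  L1  ⟶  IIEI  (L1)  txn=BusRd  M[L1]=80
step 2: P2: store L1 := 15  ⟶  IIMI  (L1)  txn=∅  M[L1]=80
step 3: P0: store L0 := 24  ⟶  MIII  (L0)  txn=BusRdX  M[L0]=70
step 4: P0: load  L2  ⟶  EIII  (L2)  txn=BusRd  M[L2]=40
step 5: P0: load  L2  ⟶  EIII  (L2)  txn=∅  M[L2]=40
step 6: P1: store L0 := 53  ⟶  IMII  (L0)  txn=BusRdX+Flush  M[L0]=24
step 7: P3: load  L0  ⟶  IOIS  (L0)  txn=BusRd  M[L0]=24
step 8: P1: store L2 := 52  ⟶  IMII  (L2)  txn=BusRdX  M[L2]=40
step 9: P2: store L1 := 63  ⟶  IIMI  (L1)  txn=∅  M[L1]=80
step 10: P0: load  L1  ⟶  SIOI  (L1)  txn=BusRd  M[L1]=80
step 11: P3: load  L0  ⟶  IOIS  (L0)  txn=∅  M[L0]=24
step 12: P2: load  L1  ⟶  SIOI  (L1)  txn=∅  M[L1]=80
step 13: P2: store L1 := 14  ⟶  IIMI  (L1)  txn=BusUpgr  M[L1]=80
step 14: P3: load  L1  ⟶  IIOS  (L1)  txn=BusRd  M[L1]=80
step 15: P1: load  L1  ⟶  ISOS  (L1)  txn=BusRd  M[L1]=80
step 16: P3: load  L0  ⟶  IOIS  (L0)  txn=∅  M[L0]=24
step 17: P3: load  L0  ⟶  IOIS  (L0)  txn=∅  M[L0]=24
step 18: P3: load  L1  ⟶  ISOS  (L1)  txn=∅  M[L1]=80
step 19: P3: store L2 := 7  ⟶  IIIM  (L2)  txn=BusRdX+Flush  M[L2]=52
step 20: P1: load  L0  ⟶  IOIS  (L0)  txn=∅  M[L0]=24
step 21: P1: store L1 := 96  ⟶  IMII  (L1)  txn=BusUpgr+Flush  M[L1]=14
step 22: P2: store L2 := 69  ⟶  IIMI  (L2)  txn=BusRdX+Flush  M[L2]=7
step 23: P2: load  L1  ⟶  IOSI  (L1)  txn=BusRd  M[L1]=14
step 24: P2: store L1 := 62  ⟶  IIMI  (L1)  txn=BusUpgr+Flush  M[L1]=96
step 25: P0: load  L1  ⟶  SIOI  (L1)  txn=BusRd  M[L1]=96
step 26: P3: load  L2  ⟶  IIOS  (L2)  txn=BusRd  M[L2]=7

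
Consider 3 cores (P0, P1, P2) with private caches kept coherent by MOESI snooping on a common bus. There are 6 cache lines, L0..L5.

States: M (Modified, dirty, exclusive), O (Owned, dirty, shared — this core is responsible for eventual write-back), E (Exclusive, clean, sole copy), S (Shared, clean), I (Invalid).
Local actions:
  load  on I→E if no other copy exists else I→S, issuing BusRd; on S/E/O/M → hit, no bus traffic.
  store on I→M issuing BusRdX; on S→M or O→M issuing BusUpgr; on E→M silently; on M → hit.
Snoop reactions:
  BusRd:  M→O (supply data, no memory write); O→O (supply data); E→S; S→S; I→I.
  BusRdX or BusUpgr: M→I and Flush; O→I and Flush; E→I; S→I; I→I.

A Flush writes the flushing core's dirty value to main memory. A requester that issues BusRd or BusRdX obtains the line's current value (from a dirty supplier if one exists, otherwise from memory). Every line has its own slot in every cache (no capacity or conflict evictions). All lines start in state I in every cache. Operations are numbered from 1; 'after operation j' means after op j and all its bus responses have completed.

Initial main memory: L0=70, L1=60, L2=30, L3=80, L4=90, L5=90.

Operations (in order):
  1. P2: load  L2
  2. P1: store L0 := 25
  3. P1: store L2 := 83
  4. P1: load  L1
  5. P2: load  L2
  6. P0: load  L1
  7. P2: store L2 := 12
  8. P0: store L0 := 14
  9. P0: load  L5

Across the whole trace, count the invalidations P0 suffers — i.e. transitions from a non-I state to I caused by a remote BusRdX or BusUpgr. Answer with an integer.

step 1: P2: load  L2  ⟶  IIE  (L2)  txn=BusRd  M[L2]=30
step 2: P1: store L0 := 25  ⟶  IMI  (L0)  txn=BusRdX  M[L0]=70
step 3: P1: store L2 := 83  ⟶  IMI  (L2)  txn=BusRdX  M[L2]=30
step 4: P1: load  L1  ⟶  IEI  (L1)  txn=BusRd  M[L1]=60
step 5: P2: load  L2  ⟶  IOS  (L2)  txn=BusRd  M[L2]=30
step 6: P0: load  L1  ⟶  SSI  (L1)  txn=BusRd  M[L1]=60
step 7: P2: store L2 := 12  ⟶  IIM  (L2)  txn=BusUpgr+Flush  M[L2]=83
step 8: P0: store L0 := 14  ⟶  MII  (L0)  txn=BusRdX+Flush  M[L0]=25
step 9: P0: load  L5  ⟶  EII  (L5)  txn=BusRd  M[L5]=90

invalidations = 0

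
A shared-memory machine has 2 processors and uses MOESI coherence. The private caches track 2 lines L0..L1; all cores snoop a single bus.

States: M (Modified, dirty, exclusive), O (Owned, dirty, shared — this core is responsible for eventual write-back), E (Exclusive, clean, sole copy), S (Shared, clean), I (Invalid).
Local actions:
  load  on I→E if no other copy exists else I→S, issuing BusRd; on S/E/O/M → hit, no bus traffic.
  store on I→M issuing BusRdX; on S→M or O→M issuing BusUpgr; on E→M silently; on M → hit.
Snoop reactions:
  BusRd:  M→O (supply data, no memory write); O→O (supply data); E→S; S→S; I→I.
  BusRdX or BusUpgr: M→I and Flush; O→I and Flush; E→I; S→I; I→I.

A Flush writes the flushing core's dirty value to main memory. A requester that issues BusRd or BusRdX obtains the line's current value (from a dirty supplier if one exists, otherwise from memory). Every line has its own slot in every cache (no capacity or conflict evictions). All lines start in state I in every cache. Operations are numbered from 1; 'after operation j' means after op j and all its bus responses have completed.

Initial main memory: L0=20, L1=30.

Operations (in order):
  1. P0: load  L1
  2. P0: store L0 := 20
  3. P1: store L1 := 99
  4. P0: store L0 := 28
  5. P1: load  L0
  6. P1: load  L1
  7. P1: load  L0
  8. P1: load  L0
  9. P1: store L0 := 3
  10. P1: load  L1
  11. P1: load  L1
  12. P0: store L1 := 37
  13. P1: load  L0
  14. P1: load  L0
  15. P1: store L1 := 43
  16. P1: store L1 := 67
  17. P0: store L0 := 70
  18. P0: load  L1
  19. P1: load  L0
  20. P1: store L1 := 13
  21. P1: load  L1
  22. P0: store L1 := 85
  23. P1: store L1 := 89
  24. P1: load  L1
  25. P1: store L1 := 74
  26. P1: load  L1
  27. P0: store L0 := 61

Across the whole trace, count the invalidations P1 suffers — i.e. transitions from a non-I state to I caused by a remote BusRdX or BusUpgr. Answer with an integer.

[1] P0: load  L1 | P0:E(30), P1:I | bus: BusRd
[2] P0: store L0 := 20 | P0:M(20), P1:I | bus: BusRdX
[3] P1: store L1 := 99 | P0:I, P1:M(99) | bus: BusRdX
[4] P0: store L0 := 28 | P0:M(28), P1:I | bus: none
[5] P1: load  L0 | P0:O(28), P1:S(28) | bus: BusRd
[6] P1: load  L1 | P0:I, P1:M(99) | bus: none
[7] P1: load  L0 | P0:O(28), P1:S(28) | bus: none
[8] P1: load  L0 | P0:O(28), P1:S(28) | bus: none
[9] P1: store L0 := 3 | P0:I, P1:M(3) | bus: BusUpgr,Flush
[10] P1: load  L1 | P0:I, P1:M(99) | bus: none
[11] P1: load  L1 | P0:I, P1:M(99) | bus: none
[12] P0: store L1 := 37 | P0:M(37), P1:I | bus: BusRdX,Flush
[13] P1: load  L0 | P0:I, P1:M(3) | bus: none
[14] P1: load  L0 | P0:I, P1:M(3) | bus: none
[15] P1: store L1 := 43 | P0:I, P1:M(43) | bus: BusRdX,Flush
[16] P1: store L1 := 67 | P0:I, P1:M(67) | bus: none
[17] P0: store L0 := 70 | P0:M(70), P1:I | bus: BusRdX,Flush
[18] P0: load  L1 | P0:S(67), P1:O(67) | bus: BusRd
[19] P1: load  L0 | P0:O(70), P1:S(70) | bus: BusRd
[20] P1: store L1 := 13 | P0:I, P1:M(13) | bus: BusUpgr
[21] P1: load  L1 | P0:I, P1:M(13) | bus: none
[22] P0: store L1 := 85 | P0:M(85), P1:I | bus: BusRdX,Flush
[23] P1: store L1 := 89 | P0:I, P1:M(89) | bus: BusRdX,Flush
[24] P1: load  L1 | P0:I, P1:M(89) | bus: none
[25] P1: store L1 := 74 | P0:I, P1:M(74) | bus: none
[26] P1: load  L1 | P0:I, P1:M(74) | bus: none
[27] P0: store L0 := 61 | P0:M(61), P1:I | bus: BusUpgr

invalidations = 4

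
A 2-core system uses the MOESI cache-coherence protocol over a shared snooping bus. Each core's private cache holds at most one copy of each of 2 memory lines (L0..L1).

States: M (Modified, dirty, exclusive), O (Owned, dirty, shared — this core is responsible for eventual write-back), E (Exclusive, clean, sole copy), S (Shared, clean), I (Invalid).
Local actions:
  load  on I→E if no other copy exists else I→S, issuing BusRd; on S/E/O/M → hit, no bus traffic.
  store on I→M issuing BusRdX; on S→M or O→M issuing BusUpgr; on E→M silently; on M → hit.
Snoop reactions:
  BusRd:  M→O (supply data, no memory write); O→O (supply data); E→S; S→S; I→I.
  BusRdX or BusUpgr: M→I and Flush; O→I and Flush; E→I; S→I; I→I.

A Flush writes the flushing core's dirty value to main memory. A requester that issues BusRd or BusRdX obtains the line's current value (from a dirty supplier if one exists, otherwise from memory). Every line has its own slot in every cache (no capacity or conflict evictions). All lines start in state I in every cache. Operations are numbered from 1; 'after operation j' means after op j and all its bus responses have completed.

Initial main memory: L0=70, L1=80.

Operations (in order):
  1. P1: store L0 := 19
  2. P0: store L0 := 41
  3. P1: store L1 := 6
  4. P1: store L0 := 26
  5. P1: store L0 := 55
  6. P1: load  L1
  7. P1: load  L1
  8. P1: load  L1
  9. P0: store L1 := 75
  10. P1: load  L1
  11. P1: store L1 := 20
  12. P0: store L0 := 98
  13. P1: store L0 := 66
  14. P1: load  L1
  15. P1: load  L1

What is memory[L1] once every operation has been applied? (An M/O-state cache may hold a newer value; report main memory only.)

1. P1: store L0 := 19  bus=[BusRdX]  L0: P0=I P1=M  mem[L0]=70
2. P0: store L0 := 41  bus=[BusRdX,Flush]  L0: P0=M P1=I  mem[L0]=19
3. P1: store L1 := 6  bus=[BusRdX]  L1: P0=I P1=M  mem[L1]=80
4. P1: store L0 := 26  bus=[BusRdX,Flush]  L0: P0=I P1=M  mem[L0]=41
5. P1: store L0 := 55  bus=[-]  L0: P0=I P1=M  mem[L0]=41
6. P1: load  L1  bus=[-]  L1: P0=I P1=M  mem[L1]=80
7. P1: load  L1  bus=[-]  L1: P0=I P1=M  mem[L1]=80
8. P1: load  L1  bus=[-]  L1: P0=I P1=M  mem[L1]=80
9. P0: store L1 := 75  bus=[BusRdX,Flush]  L1: P0=M P1=I  mem[L1]=6
10. P1: load  L1  bus=[BusRd]  L1: P0=O P1=S  mem[L1]=6
11. P1: store L1 := 20  bus=[BusUpgr,Flush]  L1: P0=I P1=M  mem[L1]=75
12. P0: store L0 := 98  bus=[BusRdX,Flush]  L0: P0=M P1=I  mem[L0]=55
13. P1: store L0 := 66  bus=[BusRdX,Flush]  L0: P0=I P1=M  mem[L0]=98
14. P1: load  L1  bus=[-]  L1: P0=I P1=M  mem[L1]=75
15. P1: load  L1  bus=[-]  L1: P0=I P1=M  mem[L1]=75

memory[L1] = 75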